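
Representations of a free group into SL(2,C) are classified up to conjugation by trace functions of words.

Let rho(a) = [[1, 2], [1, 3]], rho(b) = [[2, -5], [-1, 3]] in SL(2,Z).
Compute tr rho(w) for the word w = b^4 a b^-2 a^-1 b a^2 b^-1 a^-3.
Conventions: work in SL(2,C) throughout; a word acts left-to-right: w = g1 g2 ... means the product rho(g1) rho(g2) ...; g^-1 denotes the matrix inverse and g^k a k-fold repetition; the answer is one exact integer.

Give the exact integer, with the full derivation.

24322756

rho(b) = [[2, -5], [-1, 3]]
... * rho(b) = [[2, -5], [-1, 3]]  ->  [[9, -25], [-5, 14]]
... * rho(b) = [[2, -5], [-1, 3]]  ->  [[43, -120], [-24, 67]]
... * rho(b) = [[2, -5], [-1, 3]]  ->  [[206, -575], [-115, 321]]
... * rho(a) = [[1, 2], [1, 3]]  ->  [[-369, -1313], [206, 733]]
... * rho(b^-1) = [[3, 5], [1, 2]]  ->  [[-2420, -4471], [1351, 2496]]
... * rho(b^-1) = [[3, 5], [1, 2]]  ->  [[-11731, -21042], [6549, 11747]]
... * rho(a^-1) = [[3, -2], [-1, 1]]  ->  [[-14151, 2420], [7900, -1351]]
... * rho(b) = [[2, -5], [-1, 3]]  ->  [[-30722, 78015], [17151, -43553]]
... * rho(a) = [[1, 2], [1, 3]]  ->  [[47293, 172601], [-26402, -96357]]
... * rho(a) = [[1, 2], [1, 3]]  ->  [[219894, 612389], [-122759, -341875]]
... * rho(b^-1) = [[3, 5], [1, 2]]  ->  [[1272071, 2324248], [-710152, -1297545]]
... * rho(a^-1) = [[3, -2], [-1, 1]]  ->  [[1491965, -219894], [-832911, 122759]]
... * rho(a^-1) = [[3, -2], [-1, 1]]  ->  [[4695789, -3203824], [-2621492, 1788581]]
... * rho(a^-1) = [[3, -2], [-1, 1]]  ->  [[17291191, -12595402], [-9653057, 7031565]]
tr = 17291191 + 7031565 = 24322756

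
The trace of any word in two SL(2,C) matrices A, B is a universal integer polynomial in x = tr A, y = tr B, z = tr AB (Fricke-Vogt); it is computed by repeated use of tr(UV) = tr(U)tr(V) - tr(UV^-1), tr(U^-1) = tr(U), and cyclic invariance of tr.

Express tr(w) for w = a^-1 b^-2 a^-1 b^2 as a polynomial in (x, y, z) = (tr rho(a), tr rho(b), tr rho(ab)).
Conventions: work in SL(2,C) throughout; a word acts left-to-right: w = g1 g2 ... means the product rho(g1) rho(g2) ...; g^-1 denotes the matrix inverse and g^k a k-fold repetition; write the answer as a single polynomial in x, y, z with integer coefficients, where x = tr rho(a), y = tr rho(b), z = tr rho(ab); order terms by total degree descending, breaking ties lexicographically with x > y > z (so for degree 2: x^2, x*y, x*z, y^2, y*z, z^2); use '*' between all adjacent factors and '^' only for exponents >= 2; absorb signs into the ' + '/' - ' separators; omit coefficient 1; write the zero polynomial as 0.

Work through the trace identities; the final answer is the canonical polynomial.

x*y^3*z - x^2*y^2 - y^4 - y^2*z^2 + x^2 + 4*y^2 - 2

use: trace(a^-1) = trace(a) = x
apply: trace(b^2) = trace(b)*trace(b) - trace(1) = y^2 - 2
trace(a b^2) = trace(b)*trace(a b) - trace(a) = y*z - x
trace(b^2 a b) = trace(b)*trace(a b^2) - trace(a b) = y^2*z - x*y - z
apply: trace(a b a b) = trace(a b)*trace(a b) - trace(1)   [split at repeated a] = z^2 - 2
trace(a b a) = trace(a)*trace(b a) - trace(b) = x*z - y
trace(b^2 a b a) = trace(b)*trace(a b a b) - trace(a b a) = y*z^2 - x*z - y
apply: trace(a^-1 b^2 a b) = trace(b^2 a b)*trace(a) - trace(b^2 a b a) = x*y^2*z - x^2*y - y*z^2 + y
use: trace(b^-1 a^-1 b^2 a) = trace(a^-1 b^2 a)*trace(b) - trace(a^-1 b^2 a b) = -x*y^2*z + x^2*y + y^3 + y*z^2 - 3*y
trace(b^-2 a^-1 b^2 a) = trace(b^-1 a^-1 b^2 a)*trace(b) - trace(b^-1 a^-1 b^2 a b) = -x*y^3*z + x^2*y^2 + y^4 + y^2*z^2 - 4*y^2 + 2
trace(a^-1 b^-2 a^-1 b^2) = trace(b^-2 a^-1 b^2)*trace(a) - trace(b^-2 a^-1 b^2 a) = x*y^3*z - x^2*y^2 - y^4 - y^2*z^2 + x^2 + 4*y^2 - 2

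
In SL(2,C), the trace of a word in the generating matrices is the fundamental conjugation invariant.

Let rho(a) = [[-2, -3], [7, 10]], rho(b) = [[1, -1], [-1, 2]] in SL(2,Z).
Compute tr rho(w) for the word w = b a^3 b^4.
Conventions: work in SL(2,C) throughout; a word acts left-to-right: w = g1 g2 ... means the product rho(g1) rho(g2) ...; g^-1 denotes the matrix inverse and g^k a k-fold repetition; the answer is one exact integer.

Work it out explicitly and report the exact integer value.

rho(b) = [[1, -1], [-1, 2]]
... * rho(a) = [[-2, -3], [7, 10]]  ->  [[-9, -13], [16, 23]]
... * rho(a) = [[-2, -3], [7, 10]]  ->  [[-73, -103], [129, 182]]
... * rho(a) = [[-2, -3], [7, 10]]  ->  [[-575, -811], [1016, 1433]]
... * rho(b) = [[1, -1], [-1, 2]]  ->  [[236, -1047], [-417, 1850]]
... * rho(b) = [[1, -1], [-1, 2]]  ->  [[1283, -2330], [-2267, 4117]]
... * rho(b) = [[1, -1], [-1, 2]]  ->  [[3613, -5943], [-6384, 10501]]
... * rho(b) = [[1, -1], [-1, 2]]  ->  [[9556, -15499], [-16885, 27386]]
tr = 9556 + 27386 = 36942

36942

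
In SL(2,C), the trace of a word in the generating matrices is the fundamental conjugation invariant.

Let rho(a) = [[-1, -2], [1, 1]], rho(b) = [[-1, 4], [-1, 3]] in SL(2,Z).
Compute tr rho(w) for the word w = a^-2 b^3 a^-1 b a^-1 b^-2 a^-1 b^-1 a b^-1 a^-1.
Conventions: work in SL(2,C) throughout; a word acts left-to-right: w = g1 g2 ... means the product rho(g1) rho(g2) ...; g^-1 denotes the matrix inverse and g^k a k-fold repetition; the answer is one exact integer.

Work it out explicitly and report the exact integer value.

rho(a^-1) = [[1, 2], [-1, -1]]
... * rho(a^-1) = [[1, 2], [-1, -1]]  ->  [[-1, 0], [0, -1]]
... * rho(b) = [[-1, 4], [-1, 3]]  ->  [[1, -4], [1, -3]]
... * rho(b) = [[-1, 4], [-1, 3]]  ->  [[3, -8], [2, -5]]
... * rho(b) = [[-1, 4], [-1, 3]]  ->  [[5, -12], [3, -7]]
... * rho(a^-1) = [[1, 2], [-1, -1]]  ->  [[17, 22], [10, 13]]
... * rho(b) = [[-1, 4], [-1, 3]]  ->  [[-39, 134], [-23, 79]]
... * rho(a^-1) = [[1, 2], [-1, -1]]  ->  [[-173, -212], [-102, -125]]
... * rho(b^-1) = [[3, -4], [1, -1]]  ->  [[-731, 904], [-431, 533]]
... * rho(b^-1) = [[3, -4], [1, -1]]  ->  [[-1289, 2020], [-760, 1191]]
... * rho(a^-1) = [[1, 2], [-1, -1]]  ->  [[-3309, -4598], [-1951, -2711]]
... * rho(b^-1) = [[3, -4], [1, -1]]  ->  [[-14525, 17834], [-8564, 10515]]
... * rho(a) = [[-1, -2], [1, 1]]  ->  [[32359, 46884], [19079, 27643]]
... * rho(b^-1) = [[3, -4], [1, -1]]  ->  [[143961, -176320], [84880, -103959]]
... * rho(a^-1) = [[1, 2], [-1, -1]]  ->  [[320281, 464242], [188839, 273719]]
tr = 320281 + 273719 = 594000

594000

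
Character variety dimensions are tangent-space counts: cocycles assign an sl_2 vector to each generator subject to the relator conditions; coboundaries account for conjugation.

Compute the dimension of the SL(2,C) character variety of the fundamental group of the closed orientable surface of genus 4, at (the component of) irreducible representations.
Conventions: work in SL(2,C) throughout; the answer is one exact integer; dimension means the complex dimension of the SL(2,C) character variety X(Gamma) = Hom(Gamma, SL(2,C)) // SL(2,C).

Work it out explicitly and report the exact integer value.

18

pi_1 of the closed genus-4 surface has 8 generators bound by the single product-of-commutators relator.
A cocycle assigns one sl_2 vector per generator subject to the relator condition d_2(z) = 0: dim of the unconstrained space is 3*2g = 24.
At an irreducible rho, H^2 = coker(d_2) vanishes (Poincare duality: H^2 is dual to H^0 = invariants = 0), so d_2 is surjective onto sl_2 and dim Z^1 = 24 - 3 = 21.
As always at irreducible rho, dim B^1 = 3.
dim H^1 = 21 - 3 = 18 = dim X.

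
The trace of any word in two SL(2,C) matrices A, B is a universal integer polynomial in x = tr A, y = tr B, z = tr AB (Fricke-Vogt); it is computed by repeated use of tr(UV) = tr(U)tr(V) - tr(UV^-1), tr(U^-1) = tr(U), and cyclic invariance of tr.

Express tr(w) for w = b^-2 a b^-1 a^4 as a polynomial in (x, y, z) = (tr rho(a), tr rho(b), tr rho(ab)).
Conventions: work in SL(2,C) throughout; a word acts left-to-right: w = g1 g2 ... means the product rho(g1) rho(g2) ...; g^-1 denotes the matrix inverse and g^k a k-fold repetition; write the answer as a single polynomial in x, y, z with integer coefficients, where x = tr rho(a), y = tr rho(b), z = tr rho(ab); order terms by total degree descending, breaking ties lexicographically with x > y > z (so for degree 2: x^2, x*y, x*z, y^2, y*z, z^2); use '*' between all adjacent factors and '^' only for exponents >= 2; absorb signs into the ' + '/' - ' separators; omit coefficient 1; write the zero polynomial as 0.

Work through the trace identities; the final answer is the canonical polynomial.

so trace(a^2) = trace(a) trace(a) - trace(1) = x^2 - 2
trace(a^3) = trace(a) trace(a^2) - trace(a) = x^3 - 3*x
so trace(a^4) = trace(a) trace(a^3) - trace(a^2) = x^4 - 4*x^2 + 2
reduce: trace(a^5) = trace(a) trace(a^4) - trace(a^3) = x^5 - 5*x^3 + 5*x
so trace(b a^2) = trace(a) trace(b a) - trace(b) = x*z - y
trace(a b a^2) = trace(a) trace(b a^2) - trace(b a) = x^2*z - x*y - z
trace(a b a^3) = trace(a) trace(a b a^2) - trace(a b a) = x^3*z - x^2*y - 2*x*z + y
trace(a^5 b) = trace(a) trace(a b a^3) - trace(a b a^2) = x^4*z - x^3*y - 3*x^2*z + 2*x*y + z
so trace(a b^-1 a^4) = trace(a^5) trace(b) - trace(a^5 b) = x^5*y - x^4*z - 4*x^3*y + 3*x^2*z + 3*x*y - z
so trace(b a b a) = trace(b a) trace(b a) - trace(1) = z^2 - 2
trace(b a b) = trace(b) trace(a b) - trace(a) = y*z - x
trace(a b a b a) = trace(a) trace(b a b a) - trace(b a b) = x*z^2 - y*z - x
trace(a^2 b a b a) = trace(a) trace(a b a b a) - trace(a b a b) = x^2*z^2 - x*y*z - x^2 - z^2 + 2
so trace(a^4 b a b) = trace(a) trace(a^2 b a b a) - trace(a^2 b a b) = x^3*z^2 - x^2*y*z - x^3 - 2*x*z^2 + y*z + 3*x
so trace(a b^-1 a^4 b) = trace(a^4 b a) trace(b) - trace(a^4 b a b) = x^4*y*z - x^3*y^2 - x^3*z^2 - 2*x^2*y*z + x^3 + 2*x*y^2 + 2*x*z^2 - 3*x
trace(b^-1 a b^-1 a^4) = trace(a b^-1 a^4) trace(b) - trace(a b^-1 a^4 b) = x^5*y^2 - 2*x^4*y*z - 3*x^3*y^2 + x^3*z^2 + 5*x^2*y*z - x^3 + x*y^2 - 2*x*z^2 - y*z + 3*x
so trace(b^-2 a b^-1 a^4) = trace(b^-1 a b^-1 a^4) trace(b) - trace(b^-1 a b^-1 a^4 b) = x^5*y^3 - 2*x^4*y^2*z - x^5*y - 3*x^3*y^3 + x^3*y*z^2 + x^4*z + 5*x^2*y^2*z + 3*x^3*y + x*y^3 - 2*x*y*z^2 - 3*x^2*z - y^2*z + z

x^5*y^3 - 2*x^4*y^2*z - x^5*y - 3*x^3*y^3 + x^3*y*z^2 + x^4*z + 5*x^2*y^2*z + 3*x^3*y + x*y^3 - 2*x*y*z^2 - 3*x^2*z - y^2*z + z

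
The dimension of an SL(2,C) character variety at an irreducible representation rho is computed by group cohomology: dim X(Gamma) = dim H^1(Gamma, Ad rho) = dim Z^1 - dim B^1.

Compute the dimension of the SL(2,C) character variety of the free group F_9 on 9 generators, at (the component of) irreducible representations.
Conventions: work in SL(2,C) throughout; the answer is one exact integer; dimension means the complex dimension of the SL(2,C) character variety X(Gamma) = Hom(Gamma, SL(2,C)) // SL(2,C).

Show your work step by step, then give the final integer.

24

Here Gamma is free of rank 9 — no relator constrains a cocycle.
So Z^1 = (sl_2)^9 in full: dim Z^1 = 27.
dim B^1 = 3: the coboundary map is injective because an irreducible image has centralizer 0 in sl_2.
dim X = dim H^1 = dim Z^1 - dim B^1 = 27 - 3 = 24.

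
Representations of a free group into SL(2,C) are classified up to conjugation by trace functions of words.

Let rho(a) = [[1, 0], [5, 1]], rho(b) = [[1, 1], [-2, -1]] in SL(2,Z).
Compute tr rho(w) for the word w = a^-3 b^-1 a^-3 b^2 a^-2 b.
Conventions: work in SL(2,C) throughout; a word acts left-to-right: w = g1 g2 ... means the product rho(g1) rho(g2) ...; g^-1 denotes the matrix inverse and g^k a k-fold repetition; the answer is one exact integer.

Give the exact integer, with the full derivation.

rho(a^-1) = [[1, 0], [-5, 1]]
... * rho(a^-1) = [[1, 0], [-5, 1]]  ->  [[1, 0], [-10, 1]]
... * rho(a^-1) = [[1, 0], [-5, 1]]  ->  [[1, 0], [-15, 1]]
... * rho(b^-1) = [[-1, -1], [2, 1]]  ->  [[-1, -1], [17, 16]]
... * rho(a^-1) = [[1, 0], [-5, 1]]  ->  [[4, -1], [-63, 16]]
... * rho(a^-1) = [[1, 0], [-5, 1]]  ->  [[9, -1], [-143, 16]]
... * rho(a^-1) = [[1, 0], [-5, 1]]  ->  [[14, -1], [-223, 16]]
... * rho(b) = [[1, 1], [-2, -1]]  ->  [[16, 15], [-255, -239]]
... * rho(b) = [[1, 1], [-2, -1]]  ->  [[-14, 1], [223, -16]]
... * rho(a^-1) = [[1, 0], [-5, 1]]  ->  [[-19, 1], [303, -16]]
... * rho(a^-1) = [[1, 0], [-5, 1]]  ->  [[-24, 1], [383, -16]]
... * rho(b) = [[1, 1], [-2, -1]]  ->  [[-26, -25], [415, 399]]
tr = -26 + 399 = 373

373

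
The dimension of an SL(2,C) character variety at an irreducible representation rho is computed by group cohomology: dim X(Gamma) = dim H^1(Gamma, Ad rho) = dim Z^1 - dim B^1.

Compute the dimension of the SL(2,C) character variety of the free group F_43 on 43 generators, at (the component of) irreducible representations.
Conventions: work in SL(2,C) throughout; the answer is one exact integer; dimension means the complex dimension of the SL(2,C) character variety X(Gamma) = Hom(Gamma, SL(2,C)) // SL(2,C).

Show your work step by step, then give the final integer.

Gamma = F_43 has 43 generators and no relators.
So Z^1 = (sl_2)^43 in full: dim Z^1 = 129.
At an irreducible rho the centralizer of the image in sl_2 is 0, so the coboundary map sl_2 -> Z^1 is injective: dim B^1 = 3.
dim H^1 = 129 - 3 = 126, which is dim X.

126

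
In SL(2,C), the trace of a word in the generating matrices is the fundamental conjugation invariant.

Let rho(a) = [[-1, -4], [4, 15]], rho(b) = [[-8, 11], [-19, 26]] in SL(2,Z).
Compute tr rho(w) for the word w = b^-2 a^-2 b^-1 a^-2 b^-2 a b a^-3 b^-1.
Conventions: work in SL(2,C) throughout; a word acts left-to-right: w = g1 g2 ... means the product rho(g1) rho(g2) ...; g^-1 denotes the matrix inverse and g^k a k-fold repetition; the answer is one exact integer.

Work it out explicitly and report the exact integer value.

8193289821406140258

rho(b^-1) = [[26, -11], [19, -8]]
... * rho(b^-1) = [[26, -11], [19, -8]]  ->  [[467, -198], [342, -145]]
... * rho(a^-1) = [[15, 4], [-4, -1]]  ->  [[7797, 2066], [5710, 1513]]
... * rho(a^-1) = [[15, 4], [-4, -1]]  ->  [[108691, 29122], [79598, 21327]]
... * rho(b^-1) = [[26, -11], [19, -8]]  ->  [[3379284, -1428577], [2474761, -1046194]]
... * rho(a^-1) = [[15, 4], [-4, -1]]  ->  [[56403568, 14945713], [41306191, 10945238]]
... * rho(a^-1) = [[15, 4], [-4, -1]]  ->  [[786270668, 210668559], [575811913, 154279526]]
... * rho(b^-1) = [[26, -11], [19, -8]]  ->  [[24445739989, -10334325820], [17902420732, -7568167251]]
... * rho(b^-1) = [[26, -11], [19, -8]]  ->  [[439237049134, -186228533319], [321667761263, -136381290044]]
... * rho(a) = [[-1, -4], [4, 15]]  ->  [[-1184151182410, -4550376196321], [-867192921439, -3332390395712]]
... * rho(b) = [[-8, 11], [-19, 26]]  ->  [[95930357189379, -131335444110856], [70252960890040, -96181272424341]]
... * rho(a^-1) = [[15, 4], [-4, -1]]  ->  [[1964297134284109, 515056872868372], [1438519503047964, 377193115984501]]
... * rho(a^-1) = [[15, 4], [-4, -1]]  ->  [[27404229522788147, 7342131664268064], [20069020081781456, 5376884896207355]]
... * rho(a^-1) = [[15, 4], [-4, -1]]  ->  [[381694916184749949, 102274786426884524], [279527761641892420, 74899195430918469]]
... * rho(b^-1) = [[26, -11], [19, -8]]  ->  [[11867288762914304630, -5016842369447325631], [8690806515876653831, -3673998941508164372]]
tr = 11867288762914304630 + -3673998941508164372 = 8193289821406140258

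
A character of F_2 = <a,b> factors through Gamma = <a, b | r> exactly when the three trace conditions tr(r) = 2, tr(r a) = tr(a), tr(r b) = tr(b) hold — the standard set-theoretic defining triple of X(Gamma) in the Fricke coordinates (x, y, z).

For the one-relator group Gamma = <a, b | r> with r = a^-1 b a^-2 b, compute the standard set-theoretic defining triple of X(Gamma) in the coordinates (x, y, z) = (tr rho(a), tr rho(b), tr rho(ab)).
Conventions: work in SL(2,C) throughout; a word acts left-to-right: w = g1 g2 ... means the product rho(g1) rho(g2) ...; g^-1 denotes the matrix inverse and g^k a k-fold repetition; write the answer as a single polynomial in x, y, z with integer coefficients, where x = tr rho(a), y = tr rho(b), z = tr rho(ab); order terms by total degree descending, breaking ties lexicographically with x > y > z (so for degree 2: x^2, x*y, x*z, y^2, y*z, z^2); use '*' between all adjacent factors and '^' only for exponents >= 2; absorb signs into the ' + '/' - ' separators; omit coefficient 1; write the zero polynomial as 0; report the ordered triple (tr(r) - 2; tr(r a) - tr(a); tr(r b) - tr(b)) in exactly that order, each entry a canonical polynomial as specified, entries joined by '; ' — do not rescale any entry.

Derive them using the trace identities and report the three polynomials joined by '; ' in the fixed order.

x^3*y^2 - 2*x^2*y*z - x*y^2 + x*z^2 + y*z - x - 2; x^2*y^2 - x*y*z - x^2 - y^2 - x + 2; x^3*y^3 - 2*x^2*y^2*z - x^3*y - x*y^3 + x*y*z^2 + x^2*z + y^2*z + x*y - y - z

tr(b^2) = tr(b) tr(b) - tr(1)   [square of b] = y^2 - 2
tr(b^2 a) = tr(b) tr(a b) - tr(a)   [square of b] = y*z - x
tr(b^2 a^-1) = tr(b^2) tr(a) - tr(b^2 a)   [inverse elimination on a] = x*y^2 - y*z - x
tr(b a^-2 b) = tr(b^2 a^-1) tr(a) - tr(b^2)   [inverse elimination on a] = x^2*y^2 - x*y*z - x^2 - y^2 + 2
apply: tr(b a b a) = tr(a b) tr(a b) - tr(1)   [split at a repeated a] = z^2 - 2
tr(a^-1 b a b) = tr(b a b) tr(a) - tr(b a b a)   [inverse elimination on a] = x*y*z - x^2 - z^2 + 2
apply: tr(b a^-2 b a) = tr(a^-1 b a b) tr(a) - tr(a^-1 b a b a)   [inverse elimination on a] = x^2*y*z - x^3 - x*z^2 - y*z + 3*x
tr(a^-1 b a^-2 b) = tr(b a^-2 b) tr(a) - tr(b a^-2 b a)   [inverse elimination on a] = x^3*y^2 - 2*x^2*y*z - x*y^2 + x*z^2 + y*z - x
tr(b^3) = tr(b) tr(b^2) - tr(b) = y^3 - 3*y
use: tr(b^3 a) = tr(b) tr(a b^2) - tr(a b) = y^2*z - x*y - z
use: tr(b^3 a^-1) = tr(b^3) tr(a) - tr(b^3 a) = x*y^3 - y^2*z - 2*x*y + z
apply: tr(b a^-2 b^2) = tr(b^3 a^-1) tr(a) - tr(b^3) = x^2*y^3 - x*y^2*z - 2*x^2*y - y^3 + x*z + 3*y
use: tr(a b a) = tr(a) tr(b a) - tr(b) = x*z - y
apply: tr(b^2 a b a) = tr(b) tr(a b a b) - tr(a b a) = y*z^2 - x*z - y
tr(b^2 a b a^-1) = tr(b^2 a b) tr(a) - tr(b^2 a b a) = x*y^2*z - x^2*y - y*z^2 + y
tr(b a^-2 b^2 a) = tr(b^2 a b a^-1) tr(a) - tr(b^2 a b) = x^2*y^2*z - x^3*y - x*y*z^2 - y^2*z + 2*x*y + z
use: tr(a^-1 b a^-2 b^2) = tr(b a^-2 b^2) tr(a) - tr(b a^-2 b^2 a) = x^3*y^3 - 2*x^2*y^2*z - x^3*y - x*y^3 + x*y*z^2 + x^2*z + y^2*z + x*y - z
assemble the triple (tr(r) - 2; tr(r a) - x; tr(r b) - y)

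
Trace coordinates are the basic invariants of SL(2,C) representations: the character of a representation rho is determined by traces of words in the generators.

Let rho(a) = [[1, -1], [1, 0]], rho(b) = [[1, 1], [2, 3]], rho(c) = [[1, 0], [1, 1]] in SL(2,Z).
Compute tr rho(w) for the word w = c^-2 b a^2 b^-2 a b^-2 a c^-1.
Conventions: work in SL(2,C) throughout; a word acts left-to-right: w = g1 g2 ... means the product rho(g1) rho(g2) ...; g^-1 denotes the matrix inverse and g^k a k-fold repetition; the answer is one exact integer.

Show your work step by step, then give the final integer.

373

rho(c^-1) = [[1, 0], [-1, 1]]
... * rho(c^-1) = [[1, 0], [-1, 1]]  ->  [[1, 0], [-2, 1]]
... * rho(b) = [[1, 1], [2, 3]]  ->  [[1, 1], [0, 1]]
... * rho(a) = [[1, -1], [1, 0]]  ->  [[2, -1], [1, 0]]
... * rho(a) = [[1, -1], [1, 0]]  ->  [[1, -2], [1, -1]]
... * rho(b^-1) = [[3, -1], [-2, 1]]  ->  [[7, -3], [5, -2]]
... * rho(b^-1) = [[3, -1], [-2, 1]]  ->  [[27, -10], [19, -7]]
... * rho(a) = [[1, -1], [1, 0]]  ->  [[17, -27], [12, -19]]
... * rho(b^-1) = [[3, -1], [-2, 1]]  ->  [[105, -44], [74, -31]]
... * rho(b^-1) = [[3, -1], [-2, 1]]  ->  [[403, -149], [284, -105]]
... * rho(a) = [[1, -1], [1, 0]]  ->  [[254, -403], [179, -284]]
... * rho(c^-1) = [[1, 0], [-1, 1]]  ->  [[657, -403], [463, -284]]
tr = 657 + -284 = 373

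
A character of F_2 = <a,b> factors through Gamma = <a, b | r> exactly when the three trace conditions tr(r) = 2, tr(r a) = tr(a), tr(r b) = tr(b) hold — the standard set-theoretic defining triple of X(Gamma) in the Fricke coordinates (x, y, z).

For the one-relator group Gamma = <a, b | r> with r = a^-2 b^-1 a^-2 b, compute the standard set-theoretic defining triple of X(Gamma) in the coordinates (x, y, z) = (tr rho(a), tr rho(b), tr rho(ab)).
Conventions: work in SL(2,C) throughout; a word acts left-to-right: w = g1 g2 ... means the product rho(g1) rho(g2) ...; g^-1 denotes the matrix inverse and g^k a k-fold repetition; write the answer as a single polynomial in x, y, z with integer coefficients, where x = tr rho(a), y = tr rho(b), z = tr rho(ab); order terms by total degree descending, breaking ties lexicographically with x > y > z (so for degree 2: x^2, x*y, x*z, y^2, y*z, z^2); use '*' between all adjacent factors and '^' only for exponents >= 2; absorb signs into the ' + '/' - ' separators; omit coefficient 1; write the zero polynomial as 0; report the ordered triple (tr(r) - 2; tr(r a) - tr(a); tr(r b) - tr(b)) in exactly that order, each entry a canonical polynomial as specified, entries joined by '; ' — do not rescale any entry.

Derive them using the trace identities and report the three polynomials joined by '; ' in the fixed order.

tr(a^-1 b) = tr(b)*tr(a) - tr(b a)   [inverse elimination on a] = x*y - z
tr(a^-1 b a^-1) = tr(a^-1 b)*tr(a) - tr(a^-1 b a)   [inverse elimination on a] = x^2*y - x*z - y
tr(b a^-3) = tr(a^-1 b a^-1)*tr(a) - tr(a^-1 b)   [inverse elimination on a] = x^3*y - x^2*z - 2*x*y + z
tr(a^-2 b a^-2) = tr(b a^-3)*tr(a) - tr(b a^-2)   [inverse elimination on a] = x^4*y - x^3*z - 3*x^2*y + 2*x*z + y
tr(b^2) = tr(b)*tr(b) - tr(1)   [square of b] = y^2 - 2
tr(b^2 a) = tr(b)*tr(a b) - tr(a)   [square of b] = y*z - x
tr(b a^-1 b) = tr(b^2)*tr(a) - tr(b^2 a)   [inverse elimination on a] = x*y^2 - y*z - x
tr(b a b a) = tr(a b)*tr(a b) - tr(1)   [split at a repeated a] = z^2 - 2
tr(b a^-1 b a) = tr(b a b)*tr(a) - tr(b a b a)   [inverse elimination on a] = x*y*z - x^2 - z^2 + 2
tr(a^-1 b a^-1 b) = tr(b a^-1 b)*tr(a) - tr(b a^-1 b a)   [inverse elimination on a] = x^2*y^2 - 2*x*y*z + z^2 - 2
tr(a^-1 b a^-2 b) = tr(a^-1 b a^-1 b)*tr(a) - tr(a^-1 b a^-1 b a)   [inverse elimination on a] = x^3*y^2 - 2*x^2*y*z - x*y^2 + x*z^2 + y*z - x
tr(b a^-2 b) = tr(b^2 a^-1)*tr(a) - tr(b^2)   [inverse elimination on a] = x^2*y^2 - x*y*z - x^2 - y^2 + 2
tr(a^-2 b a^-2 b) = tr(a^-1 b a^-2 b)*tr(a) - tr(a^-1 b a^-2 b a)   [inverse elimination on a] = x^4*y^2 - 2*x^3*y*z - 2*x^2*y^2 + x^2*z^2 + 2*x*y*z + y^2 - 2
tr(a^-2 b^-1 a^-2 b) = tr(a^-2 b a^-2)*tr(b) - tr(a^-2 b a^-2 b)   [inverse elimination on b] = x^3*y*z - x^2*y^2 - x^2*z^2 + 2
tr(a^-2) = tr(a^-1)*tr(a) - tr(1)  (eliminate a^-1) = x^2 - 2
tr(a^-1 b a b^-1) = tr(a^-1 b a)*tr(b) - tr(a^-1 b a b)  (eliminate b^-1) = -x*y*z + x^2 + y^2 + z^2 - 2
tr(b^-1 a^-2 b a) = tr(a^-1 b a b^-1)*tr(a) - tr(a^-1 b a b^-1 a)  (eliminate a^-1) = -x^2*y*z + x^3 + x*y^2 + x*z^2 - 3*x
tr(a^-1 b^-1 a^-2 b) = tr(b^-1 a^-2 b)*tr(a) - tr(b^-1 a^-2 b a)  (eliminate a^-1) = x^2*y*z - x*y^2 - x*z^2 + x
tr(a^-1 b^2 a^-2) = tr(a^-2 b^2)*tr(a) - tr(a^-2 b^2 a)  (eliminate a^-1) = x^3*y^2 - x^2*y*z - x^3 - 2*x*y^2 + y*z + 3*x
tr(b^3) = tr(b)*tr(b^2) - tr(b)  (reduce the b square) = y^3 - 3*y
tr(b^3 a) = tr(b)*tr(a b^2) - tr(a b)  (reduce the b square) = y^2*z - x*y - z
tr(b^2 a^-1 b) = tr(b^3)*tr(a) - tr(b^3 a)  (eliminate a^-1) = x*y^3 - y^2*z - 2*x*y + z
tr(a b a) = tr(a)*tr(b a) - tr(b)  (reduce the a square) = x*z - y
tr(b a b^2 a) = tr(b)*tr(a b a b) - tr(a b a)  (reduce the b square) = y*z^2 - x*z - y
tr(b^2 a^-1 b a) = tr(b a b^2)*tr(a) - tr(b a b^2 a)  (eliminate a^-1) = x*y^2*z - x^2*y - y*z^2 + y
tr(b a^-1 b^2 a^-1) = tr(b^2 a^-1 b)*tr(a) - tr(b^2 a^-1 b a)  (eliminate a^-1) = x^2*y^3 - 2*x*y^2*z - x^2*y + y*z^2 + x*z - y
tr(a^-1 b^2 a^-2 b) = tr(b a^-1 b^2 a^-1)*tr(a) - tr(b a^-1 b^2)  (eliminate a^-1) = x^3*y^3 - 2*x^2*y^2*z - x^3*y - x*y^3 + x*y*z^2 + x^2*z + y^2*z + x*y - z
tr(b^2 a^-2 b^-1 a^-1) = tr(a^-1 b^2 a^-2)*tr(b) - tr(a^-1 b^2 a^-2 b)  (eliminate b^-1) = x^2*y^2*z - x*y^3 - x*y*z^2 - x^2*z + 2*x*y + z
tr(a^-2 b^-1 a^-2 b^2) = tr(b^2 a^-2 b^-1 a^-1)*tr(a) - tr(b^2 a^-2 b^-1)  (eliminate a^-1) = x^3*y^2*z - x^2*y^3 - x^2*y*z^2 - x^3*z + x^2*y + 2*x*z + y
assemble the triple (tr(r) - 2; tr(r a) - x; tr(r b) - y)

x^3*y*z - x^2*y^2 - x^2*z^2; x^2*y*z - x*y^2 - x*z^2; x^3*y^2*z - x^2*y^3 - x^2*y*z^2 - x^3*z + x^2*y + 2*x*z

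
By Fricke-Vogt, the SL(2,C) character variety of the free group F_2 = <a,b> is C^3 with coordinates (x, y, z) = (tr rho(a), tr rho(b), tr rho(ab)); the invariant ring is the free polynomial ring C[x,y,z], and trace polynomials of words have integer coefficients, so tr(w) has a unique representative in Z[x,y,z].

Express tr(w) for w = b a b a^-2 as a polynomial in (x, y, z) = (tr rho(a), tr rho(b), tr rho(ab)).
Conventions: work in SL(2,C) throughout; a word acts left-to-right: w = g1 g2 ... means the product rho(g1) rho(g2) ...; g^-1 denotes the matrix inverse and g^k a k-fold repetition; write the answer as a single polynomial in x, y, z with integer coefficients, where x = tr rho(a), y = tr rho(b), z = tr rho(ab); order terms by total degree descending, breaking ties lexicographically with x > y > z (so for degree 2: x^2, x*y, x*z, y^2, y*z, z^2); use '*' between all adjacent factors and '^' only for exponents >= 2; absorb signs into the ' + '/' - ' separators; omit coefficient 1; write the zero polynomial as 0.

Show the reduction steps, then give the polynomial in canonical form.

trace(b a b) = trace(b) trace(a b) - trace(a)   [square of b] = y*z - x
trace(b a b a) = trace(a b) trace(a b) - trace(1)   [split at a repeated a] = z^2 - 2
reduce: trace(a^-1 b a b) = trace(b a b) trace(a) - trace(b a b a)   [inverse elimination on a] = x*y*z - x^2 - z^2 + 2
trace(b a b a^-2) = trace(a^-1 b a b) trace(a) - trace(a^-1 b a b a)   [inverse elimination on a] = x^2*y*z - x^3 - x*z^2 - y*z + 3*x

x^2*y*z - x^3 - x*z^2 - y*z + 3*x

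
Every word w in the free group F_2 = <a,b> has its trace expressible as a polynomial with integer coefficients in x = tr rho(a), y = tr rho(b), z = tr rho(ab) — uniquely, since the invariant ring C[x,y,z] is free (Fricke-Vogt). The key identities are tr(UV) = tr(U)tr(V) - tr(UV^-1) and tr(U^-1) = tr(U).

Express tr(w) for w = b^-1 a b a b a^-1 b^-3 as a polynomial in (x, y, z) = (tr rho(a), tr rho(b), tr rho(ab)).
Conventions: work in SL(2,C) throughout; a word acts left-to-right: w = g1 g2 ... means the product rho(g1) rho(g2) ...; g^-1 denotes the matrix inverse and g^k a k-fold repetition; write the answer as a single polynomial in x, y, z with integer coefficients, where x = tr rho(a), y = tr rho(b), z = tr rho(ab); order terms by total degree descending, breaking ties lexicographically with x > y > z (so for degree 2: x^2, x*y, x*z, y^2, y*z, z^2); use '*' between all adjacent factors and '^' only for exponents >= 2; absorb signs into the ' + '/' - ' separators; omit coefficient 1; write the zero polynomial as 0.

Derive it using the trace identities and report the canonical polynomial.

-x*y^4*z^2 + x^2*y^3*z + y^5*z + y^3*z^3 + 2*x*y^2*z^2 - 2*x^2*y*z - 6*y^3*z - 2*y*z^3 + x*y^2 + 7*y*z - x

tr(b a b) = tr(b) tr(a b) - tr(a) = y*z - x
tr(a b a b) = tr(a b) tr(a b) - tr(1) = z^2 - 2
tr(a b a) = tr(a) tr(b a) - tr(b) = x*z - y
tr(b a b a b) = tr(b) tr(a b a b) - tr(a b a) = y*z^2 - x*z - y
tr(b a b a b a) = tr(b a) tr(b a b a) - tr(b^-1 a^-1) = z^3 - 3*z
tr(a b a b a^-1 b) = tr(b a b a b) tr(a) - tr(b a b a b a) = x*y*z^2 - x^2*z - z^3 - x*y + 3*z
tr(a b a b a^-1 b^-1) = tr(a b a b a^-1) tr(b) - tr(a b a b a^-1 b) = -x*y*z^2 + x^2*z + y^2*z + z^3 - 3*z
tr(a b a b a^-1 b^-2) = tr(a b a b a^-1 b^-1) tr(b) - tr(a b a b a^-1) = -x*y^2*z^2 + x^2*y*z + y^3*z + y*z^3 - 4*y*z + x
tr(b^-2 a b a b a^-1 b^-1) = tr(a b a b a^-1 b^-2) tr(b) - tr(a b a b a^-1 b^-1) = -x*y^3*z^2 + x^2*y^2*z + y^4*z + y^2*z^3 + x*y*z^2 - x^2*z - 5*y^2*z - z^3 + x*y + 3*z
tr(b^-1 a b a b a^-1 b^-3) = tr(b^-2 a b a b a^-1 b^-1) tr(b) - tr(b^-2 a b a b a^-1) = -x*y^4*z^2 + x^2*y^3*z + y^5*z + y^3*z^3 + 2*x*y^2*z^2 - 2*x^2*y*z - 6*y^3*z - 2*y*z^3 + x*y^2 + 7*y*z - x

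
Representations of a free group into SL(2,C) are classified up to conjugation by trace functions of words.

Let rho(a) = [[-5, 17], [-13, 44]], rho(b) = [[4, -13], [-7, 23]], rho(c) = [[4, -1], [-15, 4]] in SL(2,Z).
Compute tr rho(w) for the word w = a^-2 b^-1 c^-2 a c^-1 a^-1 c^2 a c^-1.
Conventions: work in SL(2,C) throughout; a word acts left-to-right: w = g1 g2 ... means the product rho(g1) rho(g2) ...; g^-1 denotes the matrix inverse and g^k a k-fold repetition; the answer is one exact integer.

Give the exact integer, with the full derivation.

rho(a^-1) = [[44, -17], [13, -5]]
... * rho(a^-1) = [[44, -17], [13, -5]]  ->  [[1715, -663], [507, -196]]
... * rho(b^-1) = [[23, 13], [7, 4]]  ->  [[34804, 19643], [10289, 5807]]
... * rho(c^-1) = [[4, 1], [15, 4]]  ->  [[433861, 113376], [128261, 33517]]
... * rho(c^-1) = [[4, 1], [15, 4]]  ->  [[3436084, 887365], [1015799, 262329]]
... * rho(a) = [[-5, 17], [-13, 44]]  ->  [[-28716165, 97457488], [-8489272, 28811059]]
... * rho(c^-1) = [[4, 1], [15, 4]]  ->  [[1346997660, 361113787], [398208797, 106754964]]
... * rho(a^-1) = [[44, -17], [13, -5]]  ->  [[63962376271, -24704529155], [18909001600, -7303324369]]
... * rho(c) = [[4, -1], [-15, 4]]  ->  [[626417442409, -162780492891], [185185871935, -48122299076]]
... * rho(c) = [[4, -1], [-15, 4]]  ->  [[4947377163001, -1277539413973], [1462577973880, -377675068239]]
... * rho(a) = [[-5, 17], [-13, 44]]  ->  [[-8128873433356, 27893677556205], [-2403113982293, 8246122553444]]
... * rho(c^-1) = [[4, 1], [15, 4]]  ->  [[385889669609651, 103445836791464], [114079382372488, 30581376231483]]
tr = 385889669609651 + 30581376231483 = 416471045841134

416471045841134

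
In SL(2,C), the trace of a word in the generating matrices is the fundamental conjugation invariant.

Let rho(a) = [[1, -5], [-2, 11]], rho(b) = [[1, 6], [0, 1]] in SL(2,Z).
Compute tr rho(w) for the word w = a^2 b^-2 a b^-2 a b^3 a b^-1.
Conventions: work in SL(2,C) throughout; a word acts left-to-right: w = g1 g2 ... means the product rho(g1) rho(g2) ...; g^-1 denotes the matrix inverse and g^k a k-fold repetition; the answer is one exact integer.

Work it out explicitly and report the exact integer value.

rho(a) = [[1, -5], [-2, 11]]
... * rho(a) = [[1, -5], [-2, 11]]  ->  [[11, -60], [-24, 131]]
... * rho(b^-1) = [[1, -6], [0, 1]]  ->  [[11, -126], [-24, 275]]
... * rho(b^-1) = [[1, -6], [0, 1]]  ->  [[11, -192], [-24, 419]]
... * rho(a) = [[1, -5], [-2, 11]]  ->  [[395, -2167], [-862, 4729]]
... * rho(b^-1) = [[1, -6], [0, 1]]  ->  [[395, -4537], [-862, 9901]]
... * rho(b^-1) = [[1, -6], [0, 1]]  ->  [[395, -6907], [-862, 15073]]
... * rho(a) = [[1, -5], [-2, 11]]  ->  [[14209, -77952], [-31008, 170113]]
... * rho(b) = [[1, 6], [0, 1]]  ->  [[14209, 7302], [-31008, -15935]]
... * rho(b) = [[1, 6], [0, 1]]  ->  [[14209, 92556], [-31008, -201983]]
... * rho(b) = [[1, 6], [0, 1]]  ->  [[14209, 177810], [-31008, -388031]]
... * rho(a) = [[1, -5], [-2, 11]]  ->  [[-341411, 1884865], [745054, -4113301]]
... * rho(b^-1) = [[1, -6], [0, 1]]  ->  [[-341411, 3933331], [745054, -8583625]]
tr = -341411 + -8583625 = -8925036

-8925036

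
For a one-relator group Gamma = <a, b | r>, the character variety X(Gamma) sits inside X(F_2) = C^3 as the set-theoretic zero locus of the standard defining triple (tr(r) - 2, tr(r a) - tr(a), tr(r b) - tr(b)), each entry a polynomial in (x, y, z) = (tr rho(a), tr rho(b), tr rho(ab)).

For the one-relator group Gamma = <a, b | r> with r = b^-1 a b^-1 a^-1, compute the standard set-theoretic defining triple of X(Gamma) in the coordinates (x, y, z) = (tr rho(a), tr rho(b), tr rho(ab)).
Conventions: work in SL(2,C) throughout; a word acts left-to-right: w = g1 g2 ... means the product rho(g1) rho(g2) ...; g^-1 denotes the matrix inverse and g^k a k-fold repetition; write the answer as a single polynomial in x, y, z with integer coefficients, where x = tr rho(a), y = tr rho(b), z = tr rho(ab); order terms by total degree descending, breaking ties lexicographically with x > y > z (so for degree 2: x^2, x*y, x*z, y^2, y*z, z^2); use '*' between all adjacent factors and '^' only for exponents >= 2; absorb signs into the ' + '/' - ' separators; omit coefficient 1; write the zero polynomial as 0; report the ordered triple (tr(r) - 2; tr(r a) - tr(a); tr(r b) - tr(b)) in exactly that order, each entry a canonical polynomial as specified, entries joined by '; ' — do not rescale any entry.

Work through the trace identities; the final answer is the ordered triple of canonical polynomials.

x*y*z - x^2 - z^2; x*y^2 - y*z - 2*x; 0

trace(b^-1) = trace(b) = y
trace(b a b) = trace(b) * trace(a b) - trace(a) = y*z - x
trace(b a b a) = trace(b a) * trace(b a) - trace(1)   [split at repeated b] = z^2 - 2
trace(a^-1 b a b) = trace(b a b) * trace(a) - trace(b a b a) = x*y*z - x^2 - z^2 + 2
trace(a b^-1 a^-1 b) = trace(a^-1 b a) * trace(b) - trace(a^-1 b a b) = -x*y*z + x^2 + y^2 + z^2 - 2
trace(b^-1 a b^-1 a^-1) = trace(a b^-1 a^-1) * trace(b) - trace(a b^-1 a^-1 b) = x*y*z - x^2 - z^2 + 2
trace(a b^-1) = trace(a) * trace(b) - trace(a b)   [inverse elimination on b] = x*y - z
trace(b^-1 a b^-1) = trace(a b^-1) * trace(b) - trace(a)   [inverse elimination on b] = x*y^2 - y*z - x
assemble the triple (trace(r) - 2; trace(r a) - x; trace(r b) - y)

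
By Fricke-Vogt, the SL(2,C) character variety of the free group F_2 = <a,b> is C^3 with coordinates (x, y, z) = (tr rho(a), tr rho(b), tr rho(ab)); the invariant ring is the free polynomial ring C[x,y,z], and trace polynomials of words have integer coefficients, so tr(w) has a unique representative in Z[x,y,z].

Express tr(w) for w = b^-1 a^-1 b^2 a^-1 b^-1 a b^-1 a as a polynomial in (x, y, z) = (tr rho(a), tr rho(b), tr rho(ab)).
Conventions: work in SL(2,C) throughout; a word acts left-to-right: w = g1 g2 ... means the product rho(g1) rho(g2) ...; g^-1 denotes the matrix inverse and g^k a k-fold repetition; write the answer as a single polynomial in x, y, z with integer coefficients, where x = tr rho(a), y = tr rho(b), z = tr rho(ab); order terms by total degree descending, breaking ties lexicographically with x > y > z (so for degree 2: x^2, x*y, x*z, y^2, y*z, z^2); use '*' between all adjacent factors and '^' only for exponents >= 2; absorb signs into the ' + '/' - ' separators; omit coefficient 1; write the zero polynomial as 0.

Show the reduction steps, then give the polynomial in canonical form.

tr(b^2 a) = tr(b)*tr(a b) - tr(a) = y*z - x
apply: tr(b^2) = tr(b)*tr(b) - tr(1) = y^2 - 2
apply: tr(b a^2 b) = tr(a)*tr(b^2 a) - tr(b^2) = x*y*z - x^2 - y^2 + 2
apply: tr(b a b a) = tr(b a)*tr(b a) - tr(1)   [split at repeated b] = z^2 - 2
use: tr(b a^2 b a) = tr(a)*tr(b a b a) - tr(b a b) = x*z^2 - y*z - x
tr(a^2 b a^-1 b) = tr(b a^2 b)*tr(a) - tr(b a^2 b a) = x^2*y*z - x^3 - x*y^2 - x*z^2 + y*z + 3*x
apply: tr(a b a^-1 b^-1 a) = tr(a^2 b a^-1)*tr(b) - tr(a^2 b a^-1 b) = -x^2*y*z + x^3 + x*y^2 + x*z^2 - 3*x
tr(a b a) = tr(a)*tr(b a) - tr(b) = x*z - y
tr(b a b a b) = tr(b)*tr(a b a b) - tr(a b a) = y*z^2 - x*z - y
tr(b a b a b a) = tr(b a)*tr(b a b a) - tr(b^-1 a^-1)   [split at repeated b] = z^3 - 3*z
use: tr(a b a b a^-1 b) = tr(b a b a b)*tr(a) - tr(b a b a b a) = x*y*z^2 - x^2*z - z^3 - x*y + 3*z
apply: tr(a b a^-1 b^-1 a b) = tr(a b a b a^-1)*tr(b) - tr(a b a b a^-1 b) = -x*y*z^2 + x^2*z + y^2*z + z^3 - 3*z
tr(b a^-1 b^-1 a b^-1 a) = tr(a b a^-1 b^-1 a)*tr(b) - tr(a b a^-1 b^-1 a b) = -x^2*y^2*z + x^3*y + x*y^3 + 2*x*y*z^2 - x^2*z - y^2*z - z^3 - 3*x*y + 3*z
use: tr(a b^-1 a b) = tr(a b a)*tr(b) - tr(a b a b) = x*y*z - y^2 - z^2 + 2
tr(b a^3 b) = tr(a)*tr(b^2 a^2) - tr(b^2 a) = x^2*y*z - x^3 - x*y^2 - y*z + 3*x
tr(b a^3) = tr(a)*tr(a b a) - tr(a b) = x^2*z - x*y - z
apply: tr(a b^3 a^2) = tr(b)*tr(b a^3 b) - tr(b a^3) = x^2*y^2*z - x^3*y - x*y^3 - x^2*z - y^2*z + 4*x*y + z
apply: tr(b a b^2) = tr(b)*tr(b a b) - tr(b a) = y^2*z - x*y - z
tr(b a^2 b a b) = tr(a)*tr(b a b^2 a) - tr(b a b^2) = x*y*z^2 - x^2*z - y^2*z + z
tr(a b^3 a^2 b) = tr(b)*tr(b a^2 b a b) - tr(b a^2 b a) = x*y^2*z^2 - x^2*y*z - y^3*z - x*z^2 + 2*y*z + x
use: tr(b a^2 b^-1 a b^2) = tr(a b^3 a^2)*tr(b) - tr(a b^3 a^2 b) = x^2*y^3*z - x^3*y^2 - x*y^4 - x*y^2*z^2 + 4*x*y^2 + x*z^2 - y*z - x
tr(a b a^3 b) = tr(a)*tr(a b a b a) - tr(a b a b) = x^2*z^2 - x*y*z - x^2 - z^2 + 2
tr(a b a^3) = tr(a)*tr(a^2 b a) - tr(a^2 b) = x^3*z - x^2*y - 2*x*z + y
tr(a b^2 a b a^2) = tr(b)*tr(a b a^3 b) - tr(a b a^3) = x^2*y*z^2 - x^3*z - x*y^2*z - y*z^2 + 2*x*z + y
use: tr(a b a^2 b a b) = tr(a)*tr(b a b a b a) - tr(b a b a b) = x*z^3 - y*z^2 - 2*x*z + y
use: tr(a b a^2 b a) = tr(a)*tr(b a^2 b a) - tr(b a^2 b) = x^2*z^2 - 2*x*y*z + y^2 - 2
apply: tr(a b^2 a b a^2 b) = tr(b)*tr(a b a^2 b a b) - tr(a b a^2 b a) = x*y*z^3 - x^2*z^2 - y^2*z^2 + 2
tr(b a^2 b^-1 a b^2 a) = tr(a b^2 a b a^2)*tr(b) - tr(a b^2 a b a^2 b) = x^2*y^2*z^2 - x^3*y*z - x*y^3*z - x*y*z^3 + x^2*z^2 + 2*x*y*z + y^2 - 2
apply: tr(a b^-1 a b^2 a^-1 b a) = tr(b a^2 b^-1 a b^2)*tr(a) - tr(b a^2 b^-1 a b^2 a) = x^3*y^3*z - x^4*y^2 - x^2*y^4 - 2*x^2*y^2*z^2 + x^3*y*z + x*y^3*z + x*y*z^3 + 4*x^2*y^2 - 3*x*y*z - x^2 - y^2 + 2
apply: tr(b^3 a b a) = tr(b)*tr(a b a b^2) - tr(a b a b) = y^2*z^2 - x*y*z - y^2 - z^2 + 2
tr(b^3 a b) = tr(b)*tr(b a b^2) - tr(b a b) = y^3*z - x*y^2 - 2*y*z + x
tr(b a b a^2 b^2) = tr(a)*tr(b^3 a b a) - tr(b^3 a b) = x*y^2*z^2 - x^2*y*z - y^3*z - x*z^2 + 2*y*z + x
use: tr(b^2 a b a b a) = tr(b)*tr(a b a b a b) - tr(a b a b a) = y*z^3 - x*z^2 - 2*y*z + x
tr(b a b a^2 b^2 a) = tr(a)*tr(b^2 a b a b a) - tr(b^2 a b a b) = x*y*z^3 - x^2*z^2 - y^2*z^2 - x*y*z + x^2 + y^2 + z^2 - 2
tr(a b^2 a^-1 b a b a) = tr(b a b a^2 b^2)*tr(a) - tr(b a b a^2 b^2 a) = x^2*y^2*z^2 - x^3*y*z - x*y^3*z - x*y*z^3 + y^2*z^2 + 3*x*y*z - y^2 - z^2 + 2
use: tr(b a b a b a b^2) = tr(b)*tr(a b a b a b^2) - tr(a b a b a b) = y^2*z^3 - x*y*z^2 - 2*y^2*z - z^3 + x*y + 3*z
tr(a b a b a b a b) = tr(b a b a b a)*tr(b a) - tr(a b a b)   [split at repeated b] = z^4 - 4*z^2 + 2
tr(b a b a b a b^2 a) = tr(b)*tr(a b a b a b a b) - tr(a b a b a b a) = y*z^4 - x*z^3 - 3*y*z^2 + 2*x*z + y
tr(a b^2 a^-1 b a b a b) = tr(b a b a b a b^2)*tr(a) - tr(b a b a b a b^2 a) = x*y^2*z^3 - x^2*y*z^2 - y*z^4 - 2*x*y^2*z + x^2*y + 3*y*z^2 + x*z - y
tr(a b^-1 a b^2 a^-1 b a b) = tr(a b^2 a^-1 b a b a)*tr(b) - tr(a b^2 a^-1 b a b a b) = x^2*y^3*z^2 - x^3*y^2*z - x*y^4*z - 2*x*y^2*z^3 + x^2*y*z^2 + y^3*z^2 + y*z^4 + 5*x*y^2*z - x^2*y - y^3 - 4*y*z^2 - x*z + 3*y
use: tr(a b^-1 a b^-1 a b^2 a^-1 b) = tr(a b^-1 a b^2 a^-1 b a)*tr(b) - tr(a b^-1 a b^2 a^-1 b a b) = x^3*y^4*z - x^4*y^3 - x^2*y^5 - 3*x^2*y^3*z^2 + 2*x^3*y^2*z + 2*x*y^4*z + 3*x*y^2*z^3 + 4*x^2*y^3 - x^2*y*z^2 - y^3*z^2 - y*z^4 - 8*x*y^2*z + 4*y*z^2 + x*z - y
use: tr(b^2 a^-1 b^-1 a b^-1 a b^-1 a) = tr(a b^-1 a b^-1 a b^2 a^-1)*tr(b) - tr(a b^-1 a b^-1 a b^2 a^-1 b) = -x^3*y^4*z + x^4*y^3 + x^2*y^5 + 3*x^2*y^3*z^2 - 2*x^3*y^2*z - 2*x*y^4*z - 3*x*y^2*z^3 - 4*x^2*y^3 + x^2*y*z^2 + y^3*z^2 + y*z^4 + 9*x*y^2*z - y^3 - 5*y*z^2 - x*z + 3*y
tr(b^-1 a^-1 b^2 a^-1 b^-1 a b^-1 a) = tr(b^2 a^-1 b^-1 a b^-1 a b^-1)*tr(a) - tr(b^2 a^-1 b^-1 a b^-1 a b^-1 a) = x^3*y^4*z - x^4*y^3 - x^2*y^5 - 3*x^2*y^3*z^2 + x^3*y^2*z + 2*x*y^4*z + 3*x*y^2*z^3 + x^4*y + 5*x^2*y^3 + x^2*y*z^2 - y^3*z^2 - y*z^4 - x^3*z - 10*x*y^2*z - x*z^3 - 3*x^2*y + y^3 + 5*y*z^2 + 4*x*z - 3*y

x^3*y^4*z - x^4*y^3 - x^2*y^5 - 3*x^2*y^3*z^2 + x^3*y^2*z + 2*x*y^4*z + 3*x*y^2*z^3 + x^4*y + 5*x^2*y^3 + x^2*y*z^2 - y^3*z^2 - y*z^4 - x^3*z - 10*x*y^2*z - x*z^3 - 3*x^2*y + y^3 + 5*y*z^2 + 4*x*z - 3*y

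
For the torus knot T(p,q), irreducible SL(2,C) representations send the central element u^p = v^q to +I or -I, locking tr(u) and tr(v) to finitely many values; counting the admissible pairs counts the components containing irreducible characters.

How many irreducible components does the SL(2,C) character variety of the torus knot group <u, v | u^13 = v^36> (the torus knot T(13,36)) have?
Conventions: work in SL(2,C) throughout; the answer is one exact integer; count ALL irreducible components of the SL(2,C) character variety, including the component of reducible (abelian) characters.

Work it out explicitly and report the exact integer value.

For T(13,36): irreducibility forces the central element u^13 = v^36 to one of +I, -I.
So on each irreducible component the traces are pinned: tr(u) = 2*cos(pi*alpha/13) with 1 <= alpha <= 12, tr(v) = 2*cos(pi*beta/36) with 1 <= beta <= 35.
The two central values (-1)^alpha I and (-1)^beta I must be the same matrix, so alpha and beta share a parity.
Enumerate parity-matched pairs: 6*18 odd-odd plus 6*17 even-even gives 210.
Total: 210 irreducible-character components + 1 reducible (abelian) component = 211.

211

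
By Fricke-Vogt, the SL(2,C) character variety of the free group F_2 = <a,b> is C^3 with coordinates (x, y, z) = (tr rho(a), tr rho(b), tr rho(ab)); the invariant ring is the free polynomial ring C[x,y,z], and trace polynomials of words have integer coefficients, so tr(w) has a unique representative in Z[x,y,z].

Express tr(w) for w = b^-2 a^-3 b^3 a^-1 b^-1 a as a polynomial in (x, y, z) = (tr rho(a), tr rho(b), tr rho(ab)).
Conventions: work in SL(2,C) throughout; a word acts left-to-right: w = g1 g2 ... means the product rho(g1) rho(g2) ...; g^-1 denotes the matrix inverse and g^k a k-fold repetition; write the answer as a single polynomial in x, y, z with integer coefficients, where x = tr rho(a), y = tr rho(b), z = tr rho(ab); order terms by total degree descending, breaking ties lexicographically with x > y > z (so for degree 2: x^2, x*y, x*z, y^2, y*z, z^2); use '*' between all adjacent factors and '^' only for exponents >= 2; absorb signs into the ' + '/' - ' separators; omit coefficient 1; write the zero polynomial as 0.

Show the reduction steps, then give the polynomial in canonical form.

and trace(b a b) = trace(b) trace(a b) - trace(a)  (reduce the b square) = y*z - x
trace(b a b a) = trace(b a) trace(b a) - trace(1)  (split on b) = z^2 - 2
trace(a b a^-1 b) = trace(b a b) trace(a) - trace(b a b a)  (eliminate a^-1) = x*y*z - x^2 - z^2 + 2
next, trace(b a^-1 b^-1 a) = trace(a b a^-1) trace(b) - trace(a b a^-1 b)  (eliminate b^-1) = -x*y*z + x^2 + y^2 + z^2 - 2
next, trace(b^2) = trace(b) trace(b) - trace(1)  (reduce the b square) = y^2 - 2
trace(a b^2 a) = trace(a) trace(b^2 a) - trace(b^2)  (reduce the a square) = x*y*z - x^2 - y^2 + 2
trace(a b a) = trace(a) trace(b a) - trace(b)  (reduce the a square) = x*z - y
and trace(a b^2 a b) = trace(b) trace(a b a b) - trace(a b a)  (reduce the b square) = y*z^2 - x*z - y
and trace(a b^2 a b^-1) = trace(a b^2 a) trace(b) - trace(a b^2 a b)  (eliminate b^-1) = x*y^2*z - x^2*y - y^3 - y*z^2 + x*z + 3*y
trace(a b^-2 a b^2) = trace(a b^2 a b^-1) trace(b) - trace(a b^2 a)  (eliminate b^-1) = x*y^3*z - x^2*y^2 - y^4 - y^2*z^2 + x^2 + 4*y^2 - 2
trace(b^3 a^2) = trace(b) trace(a^2 b^2) - trace(a^2 b)  (reduce the b square) = x*y^2*z - x^2*y - y^3 - x*z + 3*y
next, trace(b^3 a) = trace(b) trace(a b^2) - trace(a b)  (reduce the b square) = y^2*z - x*y - z
next, trace(a^2 b^3 a) = trace(a) trace(b^3 a^2) - trace(b^3 a)  (reduce the a square) = x^2*y^2*z - x^3*y - x*y^3 - x^2*z - y^2*z + 4*x*y + z
next, trace(a b a^2 b) = trace(a) trace(b a b a) - trace(b a b)  (reduce the a square) = x*z^2 - y*z - x
trace(a b a^2) = trace(a) trace(b a^2) - trace(b a)  (reduce the a square) = x^2*z - x*y - z
trace(a b a^2 b^2) = trace(b) trace(a b a^2 b) - trace(a b a^2)  (reduce the b square) = x*y*z^2 - x^2*z - y^2*z + z
trace(a^2 b^3 a b) = trace(b) trace(a b a^2 b^2) - trace(a b a^2 b)  (reduce the b square) = x*y^2*z^2 - x^2*y*z - y^3*z - x*z^2 + 2*y*z + x
trace(a b^3 a b^-1 a) = trace(a^2 b^3 a) trace(b) - trace(a^2 b^3 a b)  (eliminate b^-1) = x^2*y^3*z - x^3*y^2 - x*y^4 - x*y^2*z^2 + 4*x*y^2 + x*z^2 - y*z - x
next, trace(a^2 b a b^2) = trace(b) trace(a^2 b a b) - trace(a^2 b a)  (reduce the b square) = x*y*z^2 - x^2*z - y^2*z + z
next, trace(a b a b^3 a) = trace(b) trace(a^2 b a b^2) - trace(a^2 b a b)  (reduce the b square) = x*y^2*z^2 - x^2*y*z - y^3*z - x*z^2 + 2*y*z + x
trace(a b a b a b) = trace(a b) trace(a b a b) - trace(a^-1 b^-1)  (split on a) = z^3 - 3*z
and trace(a b a b a b^2) = trace(b) trace(a b a b a b) - trace(a b a b a)  (reduce the b square) = y*z^3 - x*z^2 - 2*y*z + x
and trace(a b a b^3 a b) = trace(b) trace(a b a b a b^2) - trace(a b a b a b)  (reduce the b square) = y^2*z^3 - x*y*z^2 - 2*y^2*z - z^3 + x*y + 3*z
trace(a b^3 a b^-1 a b) = trace(a b a b^3 a) trace(b) - trace(a b a b^3 a b)  (eliminate b^-1) = x*y^3*z^2 - x^2*y^2*z - y^4*z - y^2*z^3 + 4*y^2*z + z^3 - 3*z
next, trace(a b^3 a b^-1 a b^-1) = trace(a b^3 a b^-1 a) trace(b) - trace(a b^3 a b^-1 a b)  (eliminate b^-1) = x^2*y^4*z - x^3*y^3 - x*y^5 - 2*x*y^3*z^2 + x^2*y^2*z + y^4*z + y^2*z^3 + 4*x*y^3 + x*y*z^2 - 5*y^2*z - z^3 - x*y + 3*z
and trace(b^-1 a b^-2 a b^3 a) = trace(a b^3 a b^-1 a b^-1) trace(b) - trace(a b^3 a b^-1 a)  (eliminate b^-1) = x^2*y^5*z - x^3*y^4 - x*y^6 - 2*x*y^4*z^2 + y^5*z + y^3*z^3 + x^3*y^2 + 5*x*y^4 + 2*x*y^2*z^2 - 5*y^3*z - y*z^3 - 5*x*y^2 - x*z^2 + 4*y*z + x
trace(b^3 a^-1 b^-1 a b^-2 a) = trace(b^-1 a b^-2 a b^3) trace(a) - trace(b^-1 a b^-2 a b^3 a)  (eliminate a^-1) = -x^2*y^5*z + x^3*y^4 + x*y^6 + 2*x*y^4*z^2 + x^2*y^3*z - y^5*z - y^3*z^3 - 2*x^3*y^2 - 6*x*y^4 - 3*x*y^2*z^2 + 5*y^3*z + y*z^3 + x^3 + 9*x*y^2 + x*z^2 - 4*y*z - 3*x
trace(b^3 a^-1 b^-1 a b^-2 a^-1) = trace(b^3 a^-1 b^-1 a b^-2) trace(a) - trace(b^3 a^-1 b^-1 a b^-2 a)  (eliminate a^-1) = x^2*y^5*z - x^3*y^4 - x*y^6 - 2*x*y^4*z^2 - x^2*y^3*z + y^5*z + y^3*z^3 + 2*x^3*y^2 + 6*x*y^4 + 3*x*y^2*z^2 - x^2*y*z - 5*y^3*z - y*z^3 - 8*x*y^2 + 4*y*z + x
and trace(a^-2 b^3 a^-1 b^-1 a b^-2) = trace(b^3 a^-1 b^-1 a b^-2 a^-1) trace(a) - trace(b^3 a^-1 b^-1 a b^-2)  (eliminate a^-1) = x^3*y^5*z - x^4*y^4 - x^2*y^6 - 2*x^2*y^4*z^2 - x^3*y^3*z + x*y^5*z + x*y^3*z^3 + 2*x^4*y^2 + 6*x^2*y^4 + 3*x^2*y^2*z^2 - x^3*y*z - 5*x*y^3*z - x*y*z^3 - 8*x^2*y^2 + 5*x*y*z - y^2 - z^2 + 2
next, trace(b^-2 a^-3 b^3 a^-1 b^-1 a) = trace(a^-2 b^3 a^-1 b^-1 a b^-2) trace(a) - trace(a^-2 b^3 a^-1 b^-1 a b^-2 a)  (eliminate a^-1) = x^4*y^5*z - x^5*y^4 - x^3*y^6 - 2*x^3*y^4*z^2 - x^4*y^3*z + x^2*y^3*z^3 + 2*x^5*y^2 + 7*x^3*y^4 + 3*x^3*y^2*z^2 + x*y^6 + 2*x*y^4*z^2 - x^4*y*z - 4*x^2*y^3*z - x^2*y*z^3 - y^5*z - y^3*z^3 - 10*x^3*y^2 - 6*x*y^4 - 3*x*y^2*z^2 + 6*x^2*y*z + 5*y^3*z + y*z^3 + 7*x*y^2 - x*z^2 - 4*y*z + x

x^4*y^5*z - x^5*y^4 - x^3*y^6 - 2*x^3*y^4*z^2 - x^4*y^3*z + x^2*y^3*z^3 + 2*x^5*y^2 + 7*x^3*y^4 + 3*x^3*y^2*z^2 + x*y^6 + 2*x*y^4*z^2 - x^4*y*z - 4*x^2*y^3*z - x^2*y*z^3 - y^5*z - y^3*z^3 - 10*x^3*y^2 - 6*x*y^4 - 3*x*y^2*z^2 + 6*x^2*y*z + 5*y^3*z + y*z^3 + 7*x*y^2 - x*z^2 - 4*y*z + x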